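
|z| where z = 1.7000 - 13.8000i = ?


|z| = sqrt(1.7^2 + (-13.8)^2) = sqrt(2.89 + 190.44) = sqrt(193.33) = 13.9043

|z| = 13.9043


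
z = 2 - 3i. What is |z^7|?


|z| = sqrt(4+9) = sqrt(13) = 3.6056
|z^7| = |z|^7 = (sqrt(13))^7 = 13^3 * sqrt(13) = 2197*sqrt(13)

|z^7| = 2197*sqrt(13) ≈ 7921.3962


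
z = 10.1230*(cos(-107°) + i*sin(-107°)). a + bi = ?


a = 10.1230*cos(-107°) = 10.1230*(-0.29237) = -2.9597
b = 10.1230*sin(-107°) = 10.1230*(-0.956305) = -9.6807

-2.9597 - 9.6807i


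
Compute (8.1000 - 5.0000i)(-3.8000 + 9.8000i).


Real = 8.1*(-3.8) - (-5)*9.8 = -30.78 - (-49) = 18.22
Imag = 8.1*9.8 - (3.8)*(-5) = 79.38 + 19 = 98.38

18.2200 + 98.3800i


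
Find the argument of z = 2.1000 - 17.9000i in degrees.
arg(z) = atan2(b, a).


Re = 2.1, Im = -17.9
arg = atan2(-17.9, 2.1) = -83.3087 degrees

arg(z) = -83.3087 degrees


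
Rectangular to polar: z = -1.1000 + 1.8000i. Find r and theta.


r = sqrt(1.21+3.24) = sqrt(4.45) = 2.1095
theta = atan2(1.8, -1.1) = 121.4296 degrees

r = 2.1095, theta = 121.4296 degrees


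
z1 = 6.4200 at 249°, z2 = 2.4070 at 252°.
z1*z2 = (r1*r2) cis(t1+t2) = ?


r = 6.4200 * 2.4070 = 15.4529
theta = 249° + 252° = 501° = 141° (mod 360)

15.4529 cis(141°)


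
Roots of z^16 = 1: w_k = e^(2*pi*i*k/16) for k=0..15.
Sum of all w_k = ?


The sum of all 16th roots of unity is 0.
Geometric series: (1 - w^16)/(1 - w) = (1-1)/(1-w) = 0 since w^16 = 1, w ≠ 1.
Alternatively: coefficient of z^15 in z^16 - 1 is 0.

0


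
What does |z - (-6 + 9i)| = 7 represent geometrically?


|z - z0| = r is a circle with center z0 and radius r.
Center = (-6, 9), radius = 7

Circle with center (-6, 9) and radius 7


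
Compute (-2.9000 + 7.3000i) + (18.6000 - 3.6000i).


Real: -2.9 + 18.6 = 15.7
Imag: 7.3 - 3.6 = 3.7

15.7000 + 3.7000i


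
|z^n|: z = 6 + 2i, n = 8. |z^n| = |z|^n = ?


|z| = sqrt(36+4) = sqrt(40) = 6.3246
|z^8| = |z|^8 = (sqrt(40))^8 = 40^4 = 2560000

|z^8| = 2560000


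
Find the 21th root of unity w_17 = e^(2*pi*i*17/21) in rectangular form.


Angle = 360*17/21 = 291.4286°
a = cos(291.4286°) = 0.3653
b = sin(291.4286°) = -0.9309

0.3653 - 0.9309i


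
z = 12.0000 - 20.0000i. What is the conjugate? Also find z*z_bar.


z_bar = 12.0000 + 20.0000i
z*z_bar = 12^2 + (-20)^2 = 144 + 400 = 544

z_bar = 12.0000 + 20.0000i, z*z_bar = 544


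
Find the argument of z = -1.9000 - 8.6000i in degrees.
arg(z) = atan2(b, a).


Re = -1.9, Im = -8.6
arg = atan2(-8.6, -1.9) = -102.4582 degrees

arg(z) = -102.4582 degrees


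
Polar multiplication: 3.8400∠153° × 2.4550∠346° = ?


r = 3.8400 * 2.4550 = 9.4272
theta = 153° + 346° = 499° = 139° (mod 360)

9.4272 cis(139°)


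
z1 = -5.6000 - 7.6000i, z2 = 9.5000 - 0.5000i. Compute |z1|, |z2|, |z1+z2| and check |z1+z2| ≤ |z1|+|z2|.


|z1| = sqrt((-5.6)^2 + (-7.6)^2) = sqrt(89.12) = 9.4403
|z2| = sqrt(9.5^2 + (-0.5)^2) = sqrt(90.5) = 9.5131
z1+z2 = 3.9000 - 8.1000i
|z1+z2| = sqrt(80.82) = 8.9900
|z1|+|z2| = 9.4403 + 9.5131 = 18.9534

|z1+z2| = 8.9900 ≤ |z1|+|z2| = 18.9534 (verified)


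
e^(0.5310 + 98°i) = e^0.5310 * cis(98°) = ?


e^0.5310 = 1.7006
cos(98°) = -0.1392
sin(98°) = 0.9903
Real = 1.7006*(-0.1392) = -0.2367
Imag = 1.7006*0.9903 = 1.6841

-0.2367 + 1.6841i


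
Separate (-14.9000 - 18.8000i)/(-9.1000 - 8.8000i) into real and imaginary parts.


Multiply by conjugate: (-14.9000 - 18.8000i)(-9.1000 + 8.8000i) / ((-9.1)^2 + (-8.8)^2)
Numerator real = -14.9*(-9.1) - (18.8)*(-8.8) = 301.03
Numerator imag = -18.8*(-9.1) - (-14.9)*(-8.8) = 39.96
Denominator = 160.25
Re(z) = 301.03/160.25 = 1.8785
Im(z) = 39.96/160.25 = 0.2494

Re(z) = 1.8785, Im(z) = 0.2494


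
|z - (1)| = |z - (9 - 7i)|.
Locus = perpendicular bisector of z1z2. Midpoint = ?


Equal distances means the locus is the perpendicular bisector of z1 and z2.
Midpoint = ((1+9)/2, (0+(-7))/2) = (5.0000, -3.5000)

Perpendicular bisector through (5.0000, -3.5000)


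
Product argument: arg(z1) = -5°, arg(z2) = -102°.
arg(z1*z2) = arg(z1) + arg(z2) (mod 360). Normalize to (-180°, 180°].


arg(z1*z2) = -5° - 102° = -107°
Normalized to (-180°, 180°]: -107°

-107°


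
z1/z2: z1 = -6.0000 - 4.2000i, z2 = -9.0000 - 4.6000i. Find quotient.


Conjugate of z2 = -9.0000 + 4.6000i
Numerator: (-6.0000 - 4.2000i)(-9.0000 + 4.6000i) = 73.3200 + 10.2000i
Denominator: (-9)^2 + (-4.6)^2 = 102.16
Result = (73.3200 + 10.2000i)/102.16

0.7177 + 0.0998i


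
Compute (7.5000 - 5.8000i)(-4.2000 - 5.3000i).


Real = 7.5*(-4.2) - (-5.8)*(-5.3) = -31.5 - 30.74 = -62.24
Imag = 7.5*(-5.3) - (4.2)*(-5.8) = -39.75 + 24.36 = -15.39

-62.2400 - 15.3900i


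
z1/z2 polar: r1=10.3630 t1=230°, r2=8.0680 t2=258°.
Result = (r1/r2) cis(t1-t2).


r = 10.3630 / 8.0680 = 1.2845
theta = 230° - 258° = -28° = 332° (mod 360)

1.2845 cis(332°)


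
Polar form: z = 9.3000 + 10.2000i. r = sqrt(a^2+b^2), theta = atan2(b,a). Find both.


r = sqrt(86.49+104.04) = sqrt(190.53) = 13.8033
theta = atan2(10.2, 9.3) = 47.6425 degrees

r = 13.8033, theta = 47.6425 degrees


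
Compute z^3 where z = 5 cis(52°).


r^3 = 5^3 = 125
n*theta = 3*52° = 156° = 156° (mod 360)
a = 125*cos(156°) = -114.1932
b = 125*sin(156°) = 50.8421

125 cis(156°) = -114.1932 + 50.8421i


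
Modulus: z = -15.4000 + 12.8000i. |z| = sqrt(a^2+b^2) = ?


|z| = sqrt((-15.4)^2 + 12.8^2) = sqrt(237.16 + 163.84) = sqrt(401) = 20.0250

|z| = 20.0250


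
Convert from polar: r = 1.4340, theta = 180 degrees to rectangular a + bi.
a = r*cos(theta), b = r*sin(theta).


a = 1.4340*cos(180°) = 1.4340*(-1) = -1.4340
b = 1.4340*sin(180°) = 1.4340*0 = 0

-1.4340 + 0i


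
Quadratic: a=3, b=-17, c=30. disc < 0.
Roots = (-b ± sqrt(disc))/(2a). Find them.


disc = (-17)^2 - 4*3*30 = 289 - 360 = -71
sqrt(|disc|) = sqrt(71) = 8.4261
Real part = 17/(2*3) = 2.8333
Imag part = 8.4261/(2*3) = 1.4044

2.8333 ± 1.4044i


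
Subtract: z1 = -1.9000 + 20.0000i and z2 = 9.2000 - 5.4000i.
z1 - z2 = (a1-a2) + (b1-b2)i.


Real: -1.9 - 9.2 = -11.1
Imag: 20 + 5.4 = 25.4

-11.1000 + 25.4000i


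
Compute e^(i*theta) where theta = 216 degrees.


cos(216°) = -0.8090
sin(216°) = -0.5878

e^(i*216°) = -0.8090 - 0.5878i


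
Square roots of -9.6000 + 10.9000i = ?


|z| = sqrt(92.16+118.81) = 14.5248
sqrt((|z|+a)/2) = sqrt((14.5248+(-9.6))/2) = sqrt(2.4624) = 1.5692
sqrt((|z|-a)/2) = sqrt((14.5248-(-9.6))/2) = sqrt(12.0624) = 3.4731

±(1.5692 + 3.4731i) i.e. 1.5692 + 3.4731i and -1.5692 - 3.4731i


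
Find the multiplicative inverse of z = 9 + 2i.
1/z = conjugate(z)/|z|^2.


|z|^2 = 81+4 = 85
1/z = (9 - 2i)/85

1/z = 0.1059 - 0.0235i


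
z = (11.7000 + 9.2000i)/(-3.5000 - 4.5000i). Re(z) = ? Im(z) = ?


Multiply by conjugate: (11.7000 + 9.2000i)(-3.5000 + 4.5000i) / ((-3.5)^2 + (-4.5)^2)
Numerator real = 11.7*(-3.5) + 9.2*(-4.5) = -82.35
Numerator imag = 9.2*(-3.5) - 11.7*(-4.5) = 20.45
Denominator = 32.5
Re(z) = -82.35/32.5 = -2.5338
Im(z) = 20.45/32.5 = 0.6292

Re(z) = -2.5338, Im(z) = 0.6292


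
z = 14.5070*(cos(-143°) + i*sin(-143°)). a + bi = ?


a = 14.5070*cos(-143°) = 14.5070*(-0.798636) = -11.5858
b = 14.5070*sin(-143°) = 14.5070*(-0.601815) = -8.7305

-11.5858 - 8.7305i


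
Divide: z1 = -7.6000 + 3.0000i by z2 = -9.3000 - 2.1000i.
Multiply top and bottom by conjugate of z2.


Conjugate of z2 = -9.3000 + 2.1000i
Numerator: (-7.6000 + 3.0000i)(-9.3000 + 2.1000i) = 64.3800 - 43.8600i
Denominator: (-9.3)^2 + (-2.1)^2 = 90.9
Result = (64.3800 - 43.8600i)/90.9

0.7083 - 0.4825i


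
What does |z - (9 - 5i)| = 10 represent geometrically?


|z - z0| = r is a circle with center z0 and radius r.
Center = (9, -5), radius = 10

Circle with center (9, -5) and radius 10


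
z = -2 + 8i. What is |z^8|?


|z| = sqrt(4+64) = sqrt(68) = 8.2462
|z^8| = |z|^8 = (sqrt(68))^8 = 68^4 = 21381376

|z^8| = 21381376


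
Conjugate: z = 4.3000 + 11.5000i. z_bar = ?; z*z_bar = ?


z_bar = 4.3000 - 11.5000i
z*z_bar = 4.3^2 + 11.5^2 = 18.49 + 132.25 = 150.74

z_bar = 4.3000 - 11.5000i, z*z_bar = 150.74


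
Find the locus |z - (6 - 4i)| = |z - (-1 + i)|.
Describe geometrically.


Equal distances means the locus is the perpendicular bisector of z1 and z2.
Midpoint = ((6+(-1))/2, (-4+1)/2) = (2.5000, -1.5000)

Perpendicular bisector through (2.5000, -1.5000)


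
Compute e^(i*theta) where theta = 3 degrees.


cos(3°) = 0.9986
sin(3°) = 0.0523

e^(i*3°) = 0.9986 + 0.0523i


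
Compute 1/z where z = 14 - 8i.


|z|^2 = 196+64 = 260
1/z = (14 + 8i)/260

1/z = 0.0538 + 0.0308i


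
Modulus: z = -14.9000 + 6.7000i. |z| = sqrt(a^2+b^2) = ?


|z| = sqrt((-14.9)^2 + 6.7^2) = sqrt(222.01 + 44.89) = sqrt(266.9) = 16.3371

|z| = 16.3371


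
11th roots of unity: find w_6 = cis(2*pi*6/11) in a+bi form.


Angle = 360*6/11 = 196.3636°
a = cos(196.3636°) = -0.9595
b = sin(196.3636°) = -0.2817

-0.9595 - 0.2817i


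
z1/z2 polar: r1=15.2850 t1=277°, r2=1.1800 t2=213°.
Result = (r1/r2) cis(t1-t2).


r = 15.2850 / 1.1800 = 12.9534
theta = 277° - 213° = 64° = 64° (mod 360)

12.9534 cis(64°)


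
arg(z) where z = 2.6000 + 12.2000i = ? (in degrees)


Re = 2.6, Im = 12.2
arg = atan2(12.2, 2.6) = 77.9694 degrees

arg(z) = 77.9694 degrees


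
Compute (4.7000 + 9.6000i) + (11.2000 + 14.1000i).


Real: 4.7 + 11.2 = 15.9
Imag: 9.6 + 14.1 = 23.7

15.9000 + 23.7000i


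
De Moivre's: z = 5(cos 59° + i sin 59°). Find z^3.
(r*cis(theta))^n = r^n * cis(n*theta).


r^3 = 5^3 = 125
n*theta = 3*59° = 177° = 177° (mod 360)
a = 125*cos(177°) = -124.8287
b = 125*sin(177°) = 6.5420

125 cis(177°) = -124.8287 + 6.5420i


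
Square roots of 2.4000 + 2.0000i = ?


|z| = sqrt(5.76+4) = 3.1241
sqrt((|z|+a)/2) = sqrt((3.1241+2.4)/2) = sqrt(2.7620) = 1.6619
sqrt((|z|-a)/2) = sqrt((3.1241-2.4)/2) = sqrt(0.3620) = 0.6017

±(1.6619 + 0.6017i) i.e. 1.6619 + 0.6017i and -1.6619 - 0.6017i


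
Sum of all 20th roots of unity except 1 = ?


With w = e^(2*pi*i/20), all 20 of the 20th roots of unity w^0 = 1, w, ..., w^(19) sum to 0: 1 + w + ... + w^(19) = (1 - w^20)/(1 - w) = 0 since w^20 = 1, w ≠ 1.
Removing the root 1: w + w^2 + ... + w^(19) = 0 - 1 = -1

Sum = -1


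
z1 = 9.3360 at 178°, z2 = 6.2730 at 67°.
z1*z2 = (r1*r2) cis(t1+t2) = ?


r = 9.3360 * 6.2730 = 58.5647
theta = 178° + 67° = 245° = 245° (mod 360)

58.5647 cis(245°)


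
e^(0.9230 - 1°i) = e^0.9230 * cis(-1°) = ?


e^0.9230 = 2.5168
cos(-1°) = 0.99985
sin(-1°) = -0.01745
Real = 2.5168*0.99985 = 2.5164
Imag = 2.5168*(-0.01745) = -0.0439

2.5164 - 0.0439i


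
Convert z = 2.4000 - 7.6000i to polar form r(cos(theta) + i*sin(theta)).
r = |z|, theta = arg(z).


r = sqrt(5.76+57.76) = sqrt(63.52) = 7.9699
theta = atan2(-7.6, 2.4) = -72.4744 degrees

r = 7.9699, theta = -72.4744 degrees


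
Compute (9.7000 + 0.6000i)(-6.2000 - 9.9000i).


Real = 9.7*(-6.2) - 0.6*(-9.9) = -60.14 - (-5.94) = -54.2
Imag = 9.7*(-9.9) - (6.2)*0.6 = -96.03 - (3.72) = -99.75

-54.2000 - 99.7500i


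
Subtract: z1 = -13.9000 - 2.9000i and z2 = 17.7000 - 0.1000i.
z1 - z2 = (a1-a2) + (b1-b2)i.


Real: -13.9 - 17.7 = -31.6
Imag: -2.9 + 0.1 = -2.8

-31.6000 - 2.8000i


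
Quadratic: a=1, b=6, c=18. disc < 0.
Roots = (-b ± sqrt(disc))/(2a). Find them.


disc = 6^2 - 4*1*18 = 36 - 72 = -36
sqrt(|disc|) = sqrt(36) = 6.0000
Real part = -6/(2*1) = -3.0000
Imag part = 6.0000/(2*1) = 3.0000

-3.0000 ± 3.0000i


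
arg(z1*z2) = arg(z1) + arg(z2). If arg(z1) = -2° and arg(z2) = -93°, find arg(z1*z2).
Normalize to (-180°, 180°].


arg(z1*z2) = -2° - 93° = -95°
Normalized to (-180°, 180°]: -95°

-95°


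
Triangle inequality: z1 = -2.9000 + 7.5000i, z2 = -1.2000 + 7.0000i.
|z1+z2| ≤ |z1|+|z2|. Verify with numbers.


|z1| = sqrt((-2.9)^2 + 7.5^2) = sqrt(64.66) = 8.0411
|z2| = sqrt((-1.2)^2 + 7^2) = sqrt(50.44) = 7.1021
z1+z2 = -4.1000 + 14.5000i
|z1+z2| = sqrt(227.06) = 15.0685
|z1|+|z2| = 8.0411 + 7.1021 = 15.1432

|z1+z2| = 15.0685 ≤ |z1|+|z2| = 15.1432 (verified)


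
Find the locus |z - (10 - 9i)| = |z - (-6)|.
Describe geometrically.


Equal distances means the locus is the perpendicular bisector of z1 and z2.
Midpoint = ((10+(-6))/2, (-9+0)/2) = (2.0000, -4.5000)

Perpendicular bisector through (2.0000, -4.5000)


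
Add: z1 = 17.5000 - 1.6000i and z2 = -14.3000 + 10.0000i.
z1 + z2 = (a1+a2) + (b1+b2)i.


Real: 17.5 - 14.3 = 3.2
Imag: -1.6 + 10 = 8.4

3.2000 + 8.4000i


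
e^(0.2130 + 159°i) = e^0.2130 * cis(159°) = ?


e^0.2130 = 1.2374
cos(159°) = -0.9336
sin(159°) = 0.35837
Real = 1.2374*(-0.9336) = -1.1552
Imag = 1.2374*0.35837 = 0.4434

-1.1552 + 0.4434i


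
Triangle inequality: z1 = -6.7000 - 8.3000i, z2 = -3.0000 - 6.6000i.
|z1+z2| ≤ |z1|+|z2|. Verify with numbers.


|z1| = sqrt((-6.7)^2 + (-8.3)^2) = sqrt(113.78) = 10.6668
|z2| = sqrt((-3)^2 + (-6.6)^2) = sqrt(52.56) = 7.2498
z1+z2 = -9.7000 - 14.9000i
|z1+z2| = sqrt(316.1) = 17.7792
|z1|+|z2| = 10.6668 + 7.2498 = 17.9166

|z1+z2| = 17.7792 ≤ |z1|+|z2| = 17.9166 (verified)


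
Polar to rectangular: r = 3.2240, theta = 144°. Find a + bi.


a = 3.2240*cos(144°) = 3.2240*(-0.80902) = -2.6083
b = 3.2240*sin(144°) = 3.2240*0.58779 = 1.8950

-2.6083 + 1.8950i


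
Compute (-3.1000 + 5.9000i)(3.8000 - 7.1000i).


Real = -3.1*3.8 - 5.9*(-7.1) = -11.78 - (-41.89) = 30.11
Imag = -3.1*(-7.1) + 3.8*5.9 = 22.01 + 22.42 = 44.43

30.1100 + 44.4300i


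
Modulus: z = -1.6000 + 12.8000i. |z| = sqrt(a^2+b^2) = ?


|z| = sqrt((-1.6)^2 + 12.8^2) = sqrt(2.56 + 163.84) = sqrt(166.4) = 12.8996

|z| = 12.8996


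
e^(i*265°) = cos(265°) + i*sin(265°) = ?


cos(265°) = -0.0872
sin(265°) = -0.9962

e^(i*265°) = -0.0872 - 0.9962i


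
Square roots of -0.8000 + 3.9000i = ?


|z| = sqrt(0.64+15.21) = 3.9812
sqrt((|z|+a)/2) = sqrt((3.9812+(-0.8))/2) = sqrt(1.5906) = 1.2612
sqrt((|z|-a)/2) = sqrt((3.9812-(-0.8))/2) = sqrt(2.3906) = 1.5462

±(1.2612 + 1.5462i) i.e. 1.2612 + 1.5462i and -1.2612 - 1.5462i


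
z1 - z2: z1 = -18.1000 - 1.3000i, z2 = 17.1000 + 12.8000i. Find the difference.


Real: -18.1 - 17.1 = -35.2
Imag: -1.3 - 12.8 = -14.1

-35.2000 - 14.1000i


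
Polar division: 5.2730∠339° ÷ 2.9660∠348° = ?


r = 5.2730 / 2.9660 = 1.7778
theta = 339° - 348° = -9° = 351° (mod 360)

1.7778 cis(351°)


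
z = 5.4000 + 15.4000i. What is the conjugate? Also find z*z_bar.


z_bar = 5.4000 - 15.4000i
z*z_bar = 5.4^2 + 15.4^2 = 29.16 + 237.16 = 266.32

z_bar = 5.4000 - 15.4000i, z*z_bar = 266.32


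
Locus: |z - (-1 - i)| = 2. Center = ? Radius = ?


|z - z0| = r is a circle with center z0 and radius r.
Center = (-1, -1), radius = 2

Circle with center (-1, -1) and radius 2


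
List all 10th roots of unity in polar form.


The 10th roots of unity are cis(360k/10°) for k=0..9
Angle step = 360/10 = 36°
Primitive root: cis(36°)
Primitive root = 0.8090 + 0.5878i

10 roots at angles: 0°, 36°, 72°, 108°, 144°, 180°, 216°, 252°, 288°, 324°


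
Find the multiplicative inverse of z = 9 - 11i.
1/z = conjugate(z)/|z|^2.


|z|^2 = 81+121 = 202
1/z = (9 + 11i)/202

1/z = 0.0446 + 0.0545i


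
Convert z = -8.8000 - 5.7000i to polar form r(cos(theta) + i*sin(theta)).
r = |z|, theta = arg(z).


r = sqrt(77.44+32.49) = sqrt(109.93) = 10.4848
theta = atan2(-5.7, -8.8) = -147.0678 degrees

r = 10.4848, theta = -147.0678 degrees


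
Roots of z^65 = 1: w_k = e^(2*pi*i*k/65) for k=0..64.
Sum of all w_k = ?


The sum of all 65th roots of unity is 0.
Geometric series: (1 - w^65)/(1 - w) = (1-1)/(1-w) = 0 since w^65 = 1, w ≠ 1.
Alternatively: coefficient of z^64 in z^65 - 1 is 0.

0


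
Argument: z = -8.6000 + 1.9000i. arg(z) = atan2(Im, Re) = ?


Re = -8.6, Im = 1.9
arg = atan2(1.9, -8.6) = 167.5418 degrees

arg(z) = 167.5418 degrees


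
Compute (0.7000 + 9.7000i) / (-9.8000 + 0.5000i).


Conjugate of z2 = -9.8000 - 0.5000i
Numerator: (0.7000 + 9.7000i)(-9.8000 - 0.5000i) = -2.0100 - 95.4100i
Denominator: (-9.8)^2 + 0.5^2 = 96.29
Result = (-2.0100 - 95.4100i)/96.29

-0.0209 - 0.9909i


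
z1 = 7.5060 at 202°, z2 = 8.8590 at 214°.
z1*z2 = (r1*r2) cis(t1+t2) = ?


r = 7.5060 * 8.8590 = 66.4957
theta = 202° + 214° = 416° = 56° (mod 360)

66.4957 cis(56°)


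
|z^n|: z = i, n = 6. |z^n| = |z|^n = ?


|z| = sqrt(0+1) = sqrt(1) = 1
|z^6| = |z|^6 = 1^6 = 1

|z^6| = 1


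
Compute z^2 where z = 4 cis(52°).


r^2 = 4^2 = 16
n*theta = 2*52° = 104° = 104° (mod 360)
a = 16*cos(104°) = -3.8708
b = 16*sin(104°) = 15.5247

16 cis(104°) = -3.8708 + 15.5247i


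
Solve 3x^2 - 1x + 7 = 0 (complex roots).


disc = (-1)^2 - 4*3*7 = 1 - 84 = -83
sqrt(|disc|) = sqrt(83) = 9.1104
Real part = 1/(2*3) = 0.1667
Imag part = 9.1104/(2*3) = 1.5184

0.1667 ± 1.5184i


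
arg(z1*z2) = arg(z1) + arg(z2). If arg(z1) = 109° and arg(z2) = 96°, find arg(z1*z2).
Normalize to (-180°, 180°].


arg(z1*z2) = 109° + 96° = 205°
Normalized to (-180°, 180°]: -155°

-155°


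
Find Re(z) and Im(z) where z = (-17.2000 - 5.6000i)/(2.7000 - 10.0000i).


Multiply by conjugate: (-17.2000 - 5.6000i)(2.7000 + 10.0000i) / (2.7^2 + (-10)^2)
Numerator real = -17.2*2.7 - (5.6)*(-10) = 9.56
Numerator imag = -5.6*2.7 - (-17.2)*(-10) = -187.12
Denominator = 107.29
Re(z) = 9.56/107.29 = 0.0891
Im(z) = -187.12/107.29 = -1.7441

Re(z) = 0.0891, Im(z) = -1.7441


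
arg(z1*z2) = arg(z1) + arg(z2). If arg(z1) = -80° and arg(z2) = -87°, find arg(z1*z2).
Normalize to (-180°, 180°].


arg(z1*z2) = -80° - 87° = -167°
Normalized to (-180°, 180°]: -167°

-167°


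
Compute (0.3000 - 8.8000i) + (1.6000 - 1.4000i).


Real: 0.3 + 1.6 = 1.9
Imag: -8.8 - 1.4 = -10.2

1.9000 - 10.2000i


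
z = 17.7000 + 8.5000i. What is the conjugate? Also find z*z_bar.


z_bar = 17.7000 - 8.5000i
z*z_bar = 17.7^2 + 8.5^2 = 313.29 + 72.25 = 385.54

z_bar = 17.7000 - 8.5000i, z*z_bar = 385.54


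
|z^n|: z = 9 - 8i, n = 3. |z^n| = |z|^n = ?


|z| = sqrt(81+64) = sqrt(145) = 12.0416
|z^3| = |z|^3 = (sqrt(145))^3 = 145*sqrt(145)

|z^3| = 145*sqrt(145) ≈ 1746.0312


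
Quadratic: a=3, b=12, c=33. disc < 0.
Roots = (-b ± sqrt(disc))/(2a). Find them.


disc = 12^2 - 4*3*33 = 144 - 396 = -252
sqrt(|disc|) = sqrt(252) = 15.8745
Real part = -12/(2*3) = -2.0000
Imag part = 15.8745/(2*3) = 2.6458

-2.0000 ± 2.6458i


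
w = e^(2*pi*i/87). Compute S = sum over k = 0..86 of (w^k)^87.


The roots are w_k = w^k with w = e^(2*pi*i/87), and (w^k)^87 = (w^87)^k.
So S = 1 + u + u^2 + ... + u^(86) with u = w^87.
87 = 1*87 + 0, so 87 is a multiple of 87 and u = (w^87)^1 = 1.
Every one of the 87 terms equals 1: S = 87

S = 87


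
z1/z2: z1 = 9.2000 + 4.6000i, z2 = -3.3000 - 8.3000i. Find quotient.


Conjugate of z2 = -3.3000 + 8.3000i
Numerator: (9.2000 + 4.6000i)(-3.3000 + 8.3000i) = -68.5400 + 61.1800i
Denominator: (-3.3)^2 + (-8.3)^2 = 79.78
Result = (-68.5400 + 61.1800i)/79.78

-0.8591 + 0.7669i


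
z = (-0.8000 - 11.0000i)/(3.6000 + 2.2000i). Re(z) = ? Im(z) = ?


Multiply by conjugate: (-0.8000 - 11.0000i)(3.6000 - 2.2000i) / (3.6^2 + 2.2^2)
Numerator real = -0.8*3.6 - (11)*2.2 = -27.08
Numerator imag = -11*3.6 - (-0.8)*2.2 = -37.84
Denominator = 17.8
Re(z) = -27.08/17.8 = -1.5213
Im(z) = -37.84/17.8 = -2.1258

Re(z) = -1.5213, Im(z) = -2.1258


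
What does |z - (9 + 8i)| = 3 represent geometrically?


|z - z0| = r is a circle with center z0 and radius r.
Center = (9, 8), radius = 3

Circle with center (9, 8) and radius 3


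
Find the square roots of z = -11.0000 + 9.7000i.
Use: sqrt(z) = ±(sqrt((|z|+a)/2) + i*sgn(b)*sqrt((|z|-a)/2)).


|z| = sqrt(121+94.09) = 14.6659
sqrt((|z|+a)/2) = sqrt((14.6659+(-11))/2) = sqrt(1.8330) = 1.3539
sqrt((|z|-a)/2) = sqrt((14.6659-(-11))/2) = sqrt(12.8330) = 3.5823

±(1.3539 + 3.5823i) i.e. 1.3539 + 3.5823i and -1.3539 - 3.5823i


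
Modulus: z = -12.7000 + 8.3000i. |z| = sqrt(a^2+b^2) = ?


|z| = sqrt((-12.7)^2 + 8.3^2) = sqrt(161.29 + 68.89) = sqrt(230.18) = 15.1717

|z| = 15.1717


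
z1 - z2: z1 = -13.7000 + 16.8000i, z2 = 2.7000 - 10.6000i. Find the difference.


Real: -13.7 - 2.7 = -16.4
Imag: 16.8 + 10.6 = 27.4

-16.4000 + 27.4000i


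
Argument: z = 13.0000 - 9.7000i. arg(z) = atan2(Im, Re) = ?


Re = 13, Im = -9.7
arg = atan2(-9.7, 13) = -36.7286 degrees

arg(z) = -36.7286 degrees


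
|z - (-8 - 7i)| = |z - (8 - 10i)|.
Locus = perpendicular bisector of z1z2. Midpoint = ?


Equal distances means the locus is the perpendicular bisector of z1 and z2.
Midpoint = ((-8+8)/2, (-7+(-10))/2) = (0, -8.5000)

Perpendicular bisector through (0, -8.5000)


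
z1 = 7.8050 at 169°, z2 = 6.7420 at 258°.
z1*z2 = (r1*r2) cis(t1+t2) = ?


r = 7.8050 * 6.7420 = 52.6213
theta = 169° + 258° = 427° = 67° (mod 360)

52.6213 cis(67°)


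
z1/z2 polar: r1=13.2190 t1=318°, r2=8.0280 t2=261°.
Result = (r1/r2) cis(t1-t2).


r = 13.2190 / 8.0280 = 1.6466
theta = 318° - 261° = 57° = 57° (mod 360)

1.6466 cis(57°)


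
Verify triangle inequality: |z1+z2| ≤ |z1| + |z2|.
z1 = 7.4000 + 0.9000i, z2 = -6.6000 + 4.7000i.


|z1| = sqrt(7.4^2 + 0.9^2) = sqrt(55.57) = 7.4545
|z2| = sqrt((-6.6)^2 + 4.7^2) = sqrt(65.65) = 8.1025
z1+z2 = 0.8000 + 5.6000i
|z1+z2| = sqrt(32) = 5.6569
|z1|+|z2| = 7.4545 + 8.1025 = 15.5570

|z1+z2| = 5.6569 ≤ |z1|+|z2| = 15.5570 (verified)


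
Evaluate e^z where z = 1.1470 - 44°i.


e^1.1470 = 3.1487
cos(-44°) = 0.71934
sin(-44°) = -0.69466
Real = 3.1487*0.71934 = 2.2650
Imag = 3.1487*(-0.69466) = -2.1873

2.2650 - 2.1873i


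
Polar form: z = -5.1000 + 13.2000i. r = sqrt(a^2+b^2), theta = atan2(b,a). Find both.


r = sqrt(26.01+174.24) = sqrt(200.25) = 14.1510
theta = atan2(13.2, -5.1) = 111.1247 degrees

r = 14.1510, theta = 111.1247 degrees


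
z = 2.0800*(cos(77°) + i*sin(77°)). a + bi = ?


a = 2.0800*cos(77°) = 2.0800*0.22495 = 0.4679
b = 2.0800*sin(77°) = 2.0800*0.97437 = 2.0267

0.4679 + 2.0267i


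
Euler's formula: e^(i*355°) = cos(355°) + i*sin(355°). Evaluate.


cos(355°) = 0.9962
sin(355°) = -0.0872

e^(i*355°) = 0.9962 - 0.0872i


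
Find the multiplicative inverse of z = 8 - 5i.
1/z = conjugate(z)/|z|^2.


|z|^2 = 64+25 = 89
1/z = (8 + 5i)/89

1/z = 0.0899 + 0.0562i


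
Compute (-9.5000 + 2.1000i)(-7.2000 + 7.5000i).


Real = -9.5*(-7.2) - 2.1*7.5 = 68.4 - 15.75 = 52.65
Imag = -9.5*7.5 - (7.2)*2.1 = -71.25 - (15.12) = -86.37

52.6500 - 86.3700i


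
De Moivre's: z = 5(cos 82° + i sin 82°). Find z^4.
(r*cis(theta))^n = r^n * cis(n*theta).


r^4 = 5^4 = 625
n*theta = 4*82° = 328° = 328° (mod 360)
a = 625*cos(328°) = 530.0301
b = 625*sin(328°) = -331.1995

625 cis(328°) = 530.0301 - 331.1995i


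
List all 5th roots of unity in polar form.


The 5th roots of unity are cis(360k/5°) for k=0..4
Angle step = 360/5 = 72°
Primitive root: cis(72°)
Primitive root = 0.3090 + 0.9511i

5 roots at angles: 0°, 72°, 144°, 216°, 288°


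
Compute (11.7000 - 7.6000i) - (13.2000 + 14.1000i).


Real: 11.7 - 13.2 = -1.5
Imag: -7.6 - 14.1 = -21.7

-1.5000 - 21.7000i


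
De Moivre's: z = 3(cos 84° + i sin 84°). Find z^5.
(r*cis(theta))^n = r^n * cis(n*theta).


r^5 = 3^5 = 243
n*theta = 5*84° = 420° = 60° (mod 360)
a = 243*cos(60°) = 121.5000
b = 243*sin(60°) = 210.4442

243 cis(60°) = 121.5000 + 210.4442i


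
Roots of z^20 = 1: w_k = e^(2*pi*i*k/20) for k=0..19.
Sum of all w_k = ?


The sum of all 20th roots of unity is 0.
Geometric series: (1 - w^20)/(1 - w) = (1-1)/(1-w) = 0 since w^20 = 1, w ≠ 1.
Alternatively: coefficient of z^19 in z^20 - 1 is 0.

0


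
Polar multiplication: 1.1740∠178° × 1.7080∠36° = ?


r = 1.1740 * 1.7080 = 2.0052
theta = 178° + 36° = 214° = 214° (mod 360)

2.0052 cis(214°)


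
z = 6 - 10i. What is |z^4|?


|z| = sqrt(36+100) = sqrt(136) = 11.6619
|z^4| = |z|^4 = (sqrt(136))^4 = 136^2 = 18496

|z^4| = 18496


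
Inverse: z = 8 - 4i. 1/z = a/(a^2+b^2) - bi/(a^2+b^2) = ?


|z|^2 = 64+16 = 80
1/z = (8 + 4i)/80

1/z = 0.1000 + 0.0500i


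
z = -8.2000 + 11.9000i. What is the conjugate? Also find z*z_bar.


z_bar = -8.2000 - 11.9000i
z*z_bar = (-8.2)^2 + 11.9^2 = 67.24 + 141.61 = 208.85

z_bar = -8.2000 - 11.9000i, z*z_bar = 208.85


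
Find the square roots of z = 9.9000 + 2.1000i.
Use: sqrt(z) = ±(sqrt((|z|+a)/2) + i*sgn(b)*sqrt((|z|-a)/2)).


|z| = sqrt(98.01+4.41) = 10.1203
sqrt((|z|+a)/2) = sqrt((10.1203+9.9)/2) = sqrt(10.0101) = 3.1639
sqrt((|z|-a)/2) = sqrt((10.1203-9.9)/2) = sqrt(0.1101) = 0.3319

±(3.1639 + 0.3319i) i.e. 3.1639 + 0.3319i and -3.1639 - 0.3319i


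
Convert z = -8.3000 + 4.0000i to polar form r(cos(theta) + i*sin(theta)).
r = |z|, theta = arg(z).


r = sqrt(68.89+16) = sqrt(84.89) = 9.2136
theta = atan2(4, -8.3) = 154.2693 degrees

r = 9.2136, theta = 154.2693 degrees


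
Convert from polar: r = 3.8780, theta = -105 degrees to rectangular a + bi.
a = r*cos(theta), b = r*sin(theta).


a = 3.8780*cos(-105°) = 3.8780*(-0.25882) = -1.0037
b = 3.8780*sin(-105°) = 3.8780*(-0.96593) = -3.7459

-1.0037 - 3.7459i


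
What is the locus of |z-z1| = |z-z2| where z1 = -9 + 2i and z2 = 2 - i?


Equal distances means the locus is the perpendicular bisector of z1 and z2.
Midpoint = ((-9+2)/2, (2+(-1))/2) = (-3.5000, 0.5000)

Perpendicular bisector through (-3.5000, 0.5000)


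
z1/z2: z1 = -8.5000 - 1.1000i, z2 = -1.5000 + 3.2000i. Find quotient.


Conjugate of z2 = -1.5000 - 3.2000i
Numerator: (-8.5000 - 1.1000i)(-1.5000 - 3.2000i) = 9.2300 + 28.8500i
Denominator: (-1.5)^2 + 3.2^2 = 12.49
Result = (9.2300 + 28.8500i)/12.49

0.7390 + 2.3098i


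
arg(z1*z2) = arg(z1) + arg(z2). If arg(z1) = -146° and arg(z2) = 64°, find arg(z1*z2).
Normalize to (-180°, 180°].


arg(z1*z2) = -146° + 64° = -82°
Normalized to (-180°, 180°]: -82°

-82°


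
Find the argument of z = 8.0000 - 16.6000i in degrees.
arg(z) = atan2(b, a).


Re = 8, Im = -16.6
arg = atan2(-16.6, 8) = -64.2693 degrees

arg(z) = -64.2693 degrees


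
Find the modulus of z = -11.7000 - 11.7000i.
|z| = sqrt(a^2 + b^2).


|z| = sqrt((-11.7)^2 + (-11.7)^2) = sqrt(136.89 + 136.89) = sqrt(273.78) = 16.5463

|z| = 16.5463


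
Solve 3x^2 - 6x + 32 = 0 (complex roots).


disc = (-6)^2 - 4*3*32 = 36 - 384 = -348
sqrt(|disc|) = sqrt(348) = 18.6548
Real part = 6/(2*3) = 1.0000
Imag part = 18.6548/(2*3) = 3.1091

1.0000 ± 3.1091i


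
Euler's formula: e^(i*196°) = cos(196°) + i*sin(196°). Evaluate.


cos(196°) = -0.9613
sin(196°) = -0.2756

e^(i*196°) = -0.9613 - 0.2756i


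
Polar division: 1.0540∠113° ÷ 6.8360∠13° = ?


r = 1.0540 / 6.8360 = 0.1542
theta = 113° - 13° = 100° = 100° (mod 360)

0.1542 cis(100°)


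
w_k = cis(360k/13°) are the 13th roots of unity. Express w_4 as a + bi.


Angle = 360*4/13 = 110.7692°
a = cos(110.7692°) = -0.3546
b = sin(110.7692°) = 0.9350

-0.3546 + 0.9350i


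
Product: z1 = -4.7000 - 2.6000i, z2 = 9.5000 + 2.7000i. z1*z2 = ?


Real = -4.7*9.5 - (-2.6)*2.7 = -44.65 - (-7.02) = -37.63
Imag = -4.7*2.7 + 9.5*(-2.6) = -12.69 - (24.7) = -37.39

-37.6300 - 37.3900i


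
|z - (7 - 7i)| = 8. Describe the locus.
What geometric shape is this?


|z - z0| = r is a circle with center z0 and radius r.
Center = (7, -7), radius = 8

Circle with center (7, -7) and radius 8


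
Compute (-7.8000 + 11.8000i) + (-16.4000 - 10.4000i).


Real: -7.8 - 16.4 = -24.2
Imag: 11.8 - 10.4 = 1.4

-24.2000 + 1.4000i


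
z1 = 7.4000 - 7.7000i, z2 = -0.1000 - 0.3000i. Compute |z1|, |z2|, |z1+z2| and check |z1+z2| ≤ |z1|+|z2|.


|z1| = sqrt(7.4^2 + (-7.7)^2) = sqrt(114.05) = 10.6794
|z2| = sqrt((-0.1)^2 + (-0.3)^2) = sqrt(0.1) = 0.3162
z1+z2 = 7.3000 - 8.0000i
|z1+z2| = sqrt(117.29) = 10.8301
|z1|+|z2| = 10.6794 + 0.3162 = 10.9956

|z1+z2| = 10.8301 ≤ |z1|+|z2| = 10.9956 (verified)


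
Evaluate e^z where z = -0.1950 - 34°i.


e^-0.1950 = 0.82283
cos(-34°) = 0.82904
sin(-34°) = -0.5592
Real = 0.82283*0.82904 = 0.6822
Imag = 0.82283*(-0.5592) = -0.4601

0.6822 - 0.4601i


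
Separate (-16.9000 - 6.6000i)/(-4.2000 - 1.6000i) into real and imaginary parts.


Multiply by conjugate: (-16.9000 - 6.6000i)(-4.2000 + 1.6000i) / ((-4.2)^2 + (-1.6)^2)
Numerator real = -16.9*(-4.2) - (6.6)*(-1.6) = 81.54
Numerator imag = -6.6*(-4.2) - (-16.9)*(-1.6) = 0.68
Denominator = 20.2
Re(z) = 81.54/20.2 = 4.0366
Im(z) = 0.68/20.2 = 0.0337

Re(z) = 4.0366, Im(z) = 0.0337


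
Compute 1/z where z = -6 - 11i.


|z|^2 = 36+121 = 157
1/z = (-6 + 11i)/157

1/z = -0.0382 + 0.0701i


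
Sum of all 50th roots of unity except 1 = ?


With w = e^(2*pi*i/50), all 50 of the 50th roots of unity w^0 = 1, w, ..., w^(49) sum to 0: 1 + w + ... + w^(49) = (1 - w^50)/(1 - w) = 0 since w^50 = 1, w ≠ 1.
Removing the root 1: w + w^2 + ... + w^(49) = 0 - 1 = -1

Sum = -1


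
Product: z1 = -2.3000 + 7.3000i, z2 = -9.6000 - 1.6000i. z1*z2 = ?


Real = -2.3*(-9.6) - 7.3*(-1.6) = 22.08 - (-11.68) = 33.76
Imag = -2.3*(-1.6) - (9.6)*7.3 = 3.68 - (70.08) = -66.4

33.7600 - 66.4000i


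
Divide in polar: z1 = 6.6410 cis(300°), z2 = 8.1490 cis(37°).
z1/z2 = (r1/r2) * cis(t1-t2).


r = 6.6410 / 8.1490 = 0.8149
theta = 300° - 37° = 263° = 263° (mod 360)

0.8149 cis(263°)


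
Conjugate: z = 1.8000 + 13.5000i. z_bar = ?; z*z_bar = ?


z_bar = 1.8000 - 13.5000i
z*z_bar = 1.8^2 + 13.5^2 = 3.24 + 182.25 = 185.49

z_bar = 1.8000 - 13.5000i, z*z_bar = 185.49


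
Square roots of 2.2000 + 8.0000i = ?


|z| = sqrt(4.84+64) = 8.2970
sqrt((|z|+a)/2) = sqrt((8.2970+2.2)/2) = sqrt(5.2485) = 2.2910
sqrt((|z|-a)/2) = sqrt((8.2970-2.2)/2) = sqrt(3.0485) = 1.7460

±(2.2910 + 1.7460i) i.e. 2.2910 + 1.7460i and -2.2910 - 1.7460i


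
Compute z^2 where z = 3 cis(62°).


r^2 = 3^2 = 9
n*theta = 2*62° = 124° = 124° (mod 360)
a = 9*cos(124°) = -5.0327
b = 9*sin(124°) = 7.4613

9 cis(124°) = -5.0327 + 7.4613i


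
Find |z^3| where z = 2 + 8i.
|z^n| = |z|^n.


|z| = sqrt(4+64) = sqrt(68) = 8.2462
|z^3| = |z|^3 = (sqrt(68))^3 = 68*sqrt(68)

|z^3| = 68*sqrt(68) ≈ 560.7424


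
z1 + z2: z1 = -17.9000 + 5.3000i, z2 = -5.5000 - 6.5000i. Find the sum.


Real: -17.9 - 5.5 = -23.4
Imag: 5.3 - 6.5 = -1.2

-23.4000 - 1.2000i


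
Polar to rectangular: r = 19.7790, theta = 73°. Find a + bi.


a = 19.7790*cos(73°) = 19.7790*0.29237 = 5.7828
b = 19.7790*sin(73°) = 19.7790*0.956305 = 18.9148

5.7828 + 18.9148i


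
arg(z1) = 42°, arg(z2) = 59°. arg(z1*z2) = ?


arg(z1*z2) = 42° + 59° = 101°
Normalized to (-180°, 180°]: 101°

101°


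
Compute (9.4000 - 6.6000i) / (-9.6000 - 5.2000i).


Conjugate of z2 = -9.6000 + 5.2000i
Numerator: (9.4000 - 6.6000i)(-9.6000 + 5.2000i) = -55.9200 + 112.2400i
Denominator: (-9.6)^2 + (-5.2)^2 = 119.2
Result = (-55.9200 + 112.2400i)/119.2

-0.4691 + 0.9416i


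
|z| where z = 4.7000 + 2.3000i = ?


|z| = sqrt(4.7^2 + 2.3^2) = sqrt(22.09 + 5.29) = sqrt(27.38) = 5.2326

|z| = 5.2326


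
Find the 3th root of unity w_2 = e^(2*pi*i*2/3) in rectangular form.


Angle = 360*2/3 = 240°
a = cos(240°) = -0.5000
b = sin(240°) = -0.8660

-0.5000 - 0.8660i


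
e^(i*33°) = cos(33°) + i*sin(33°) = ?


cos(33°) = 0.8387
sin(33°) = 0.5446

e^(i*33°) = 0.8387 + 0.5446i


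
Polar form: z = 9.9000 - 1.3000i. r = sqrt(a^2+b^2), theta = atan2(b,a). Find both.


r = sqrt(98.01+1.69) = sqrt(99.7) = 9.9850
theta = atan2(-1.3, 9.9) = -7.4809 degrees

r = 9.9850, theta = -7.4809 degrees


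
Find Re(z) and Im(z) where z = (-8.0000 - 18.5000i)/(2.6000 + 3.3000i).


Multiply by conjugate: (-8.0000 - 18.5000i)(2.6000 - 3.3000i) / (2.6^2 + 3.3^2)
Numerator real = -8*2.6 - (18.5)*3.3 = -81.85
Numerator imag = -18.5*2.6 - (-8)*3.3 = -21.7
Denominator = 17.65
Re(z) = -81.85/17.65 = -4.6374
Im(z) = -21.7/17.65 = -1.2295

Re(z) = -4.6374, Im(z) = -1.2295


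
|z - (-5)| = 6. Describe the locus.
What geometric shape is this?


|z - z0| = r is a circle with center z0 and radius r.
Center = (-5, 0), radius = 6

Circle with center (-5, 0) and radius 6


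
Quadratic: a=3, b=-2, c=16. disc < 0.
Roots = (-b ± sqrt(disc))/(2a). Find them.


disc = (-2)^2 - 4*3*16 = 4 - 192 = -188
sqrt(|disc|) = sqrt(188) = 13.7113
Real part = 2/(2*3) = 0.3333
Imag part = 13.7113/(2*3) = 2.2852

0.3333 ± 2.2852i


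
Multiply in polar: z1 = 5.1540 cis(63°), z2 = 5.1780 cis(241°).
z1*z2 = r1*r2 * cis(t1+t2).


r = 5.1540 * 5.1780 = 26.6874
theta = 63° + 241° = 304° = 304° (mod 360)

26.6874 cis(304°)


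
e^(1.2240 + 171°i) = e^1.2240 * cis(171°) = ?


e^1.2240 = 3.4008
cos(171°) = -0.98769
sin(171°) = 0.15643
Real = 3.4008*(-0.98769) = -3.3589
Imag = 3.4008*0.15643 = 0.5320

-3.3589 + 0.5320i


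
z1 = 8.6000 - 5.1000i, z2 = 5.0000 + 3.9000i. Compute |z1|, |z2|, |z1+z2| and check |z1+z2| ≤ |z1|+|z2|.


|z1| = sqrt(8.6^2 + (-5.1)^2) = sqrt(99.97) = 9.9985
|z2| = sqrt(5^2 + 3.9^2) = sqrt(40.21) = 6.3411
z1+z2 = 13.6000 - 1.2000i
|z1+z2| = sqrt(186.4) = 13.6528
|z1|+|z2| = 9.9985 + 6.3411 = 16.3396

|z1+z2| = 13.6528 ≤ |z1|+|z2| = 16.3396 (verified)


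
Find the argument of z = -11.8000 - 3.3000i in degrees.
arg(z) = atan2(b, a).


Re = -11.8, Im = -3.3
arg = atan2(-3.3, -11.8) = -164.3758 degrees

arg(z) = -164.3758 degrees


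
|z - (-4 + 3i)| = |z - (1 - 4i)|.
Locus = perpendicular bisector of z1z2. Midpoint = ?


Equal distances means the locus is the perpendicular bisector of z1 and z2.
Midpoint = ((-4+1)/2, (3+(-4))/2) = (-1.5000, -0.5000)

Perpendicular bisector through (-1.5000, -0.5000)


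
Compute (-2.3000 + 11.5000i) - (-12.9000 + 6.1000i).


Real: -2.3 + 12.9 = 10.6
Imag: 11.5 - 6.1 = 5.4

10.6000 + 5.4000i


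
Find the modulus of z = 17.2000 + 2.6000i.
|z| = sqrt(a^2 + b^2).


|z| = sqrt(17.2^2 + 2.6^2) = sqrt(295.84 + 6.76) = sqrt(302.6) = 17.3954

|z| = 17.3954


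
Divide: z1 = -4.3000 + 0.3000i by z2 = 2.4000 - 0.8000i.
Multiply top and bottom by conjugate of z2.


Conjugate of z2 = 2.4000 + 0.8000i
Numerator: (-4.3000 + 0.3000i)(2.4000 + 0.8000i) = -10.5600 - 2.7200i
Denominator: 2.4^2 + (-0.8)^2 = 6.4
Result = (-10.5600 - 2.7200i)/6.4

-1.6500 - 0.4250i


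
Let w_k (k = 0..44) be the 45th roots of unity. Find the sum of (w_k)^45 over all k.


The roots are w_k = w^k with w = e^(2*pi*i/45), and (w^k)^45 = (w^45)^k.
So S = 1 + u + u^2 + ... + u^(44) with u = w^45.
45 = 1*45 + 0, so 45 is a multiple of 45 and u = (w^45)^1 = 1.
Every one of the 45 terms equals 1: S = 45

S = 45


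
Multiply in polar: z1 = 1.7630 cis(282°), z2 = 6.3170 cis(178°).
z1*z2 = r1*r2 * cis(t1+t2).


r = 1.7630 * 6.3170 = 11.1369
theta = 282° + 178° = 460° = 100° (mod 360)

11.1369 cis(100°)


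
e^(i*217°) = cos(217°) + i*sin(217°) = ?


cos(217°) = -0.7986
sin(217°) = -0.6018

e^(i*217°) = -0.7986 - 0.6018i


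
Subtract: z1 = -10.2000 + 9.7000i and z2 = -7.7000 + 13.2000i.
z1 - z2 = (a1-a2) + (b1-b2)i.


Real: -10.2 + 7.7 = -2.5
Imag: 9.7 - 13.2 = -3.5

-2.5000 - 3.5000i


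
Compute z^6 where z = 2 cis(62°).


r^6 = 2^6 = 64
n*theta = 6*62° = 372° = 12° (mod 360)
a = 64*cos(12°) = 62.6014
b = 64*sin(12°) = 13.3063

64 cis(12°) = 62.6014 + 13.3063i


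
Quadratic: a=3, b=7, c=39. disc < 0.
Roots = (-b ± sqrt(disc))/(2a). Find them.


disc = 7^2 - 4*3*39 = 49 - 468 = -419
sqrt(|disc|) = sqrt(419) = 20.4695
Real part = -7/(2*3) = -1.1667
Imag part = 20.4695/(2*3) = 3.4116

-1.1667 ± 3.4116i


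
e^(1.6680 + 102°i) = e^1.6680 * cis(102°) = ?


e^1.6680 = 5.3016
cos(102°) = -0.20791
sin(102°) = 0.978148
Real = 5.3016*(-0.20791) = -1.1023
Imag = 5.3016*0.978148 = 5.1857

-1.1023 + 5.1857i


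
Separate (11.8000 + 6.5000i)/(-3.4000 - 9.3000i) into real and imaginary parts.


Multiply by conjugate: (11.8000 + 6.5000i)(-3.4000 + 9.3000i) / ((-3.4)^2 + (-9.3)^2)
Numerator real = 11.8*(-3.4) + 6.5*(-9.3) = -100.57
Numerator imag = 6.5*(-3.4) - 11.8*(-9.3) = 87.64
Denominator = 98.05
Re(z) = -100.57/98.05 = -1.0257
Im(z) = 87.64/98.05 = 0.8938

Re(z) = -1.0257, Im(z) = 0.8938


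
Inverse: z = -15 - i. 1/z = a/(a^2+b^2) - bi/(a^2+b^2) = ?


|z|^2 = 225+1 = 226
1/z = (-15 + 1i)/226

1/z = -0.0664 + 0.0044i


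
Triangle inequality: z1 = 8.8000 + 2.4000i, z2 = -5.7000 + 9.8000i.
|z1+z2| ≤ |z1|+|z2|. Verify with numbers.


|z1| = sqrt(8.8^2 + 2.4^2) = sqrt(83.2) = 9.1214
|z2| = sqrt((-5.7)^2 + 9.8^2) = sqrt(128.53) = 11.3371
z1+z2 = 3.1000 + 12.2000i
|z1+z2| = sqrt(158.45) = 12.5877
|z1|+|z2| = 9.1214 + 11.3371 = 20.4585

|z1+z2| = 12.5877 ≤ |z1|+|z2| = 20.4585 (verified)


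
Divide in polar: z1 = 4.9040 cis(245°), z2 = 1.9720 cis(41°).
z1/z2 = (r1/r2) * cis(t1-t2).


r = 4.9040 / 1.9720 = 2.4868
theta = 245° - 41° = 204° = 204° (mod 360)

2.4868 cis(204°)


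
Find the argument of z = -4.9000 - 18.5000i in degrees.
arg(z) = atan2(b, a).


Re = -4.9, Im = -18.5
arg = atan2(-18.5, -4.9) = -104.8350 degrees

arg(z) = -104.8350 degrees


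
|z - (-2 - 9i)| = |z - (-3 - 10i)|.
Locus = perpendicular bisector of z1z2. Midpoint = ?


Equal distances means the locus is the perpendicular bisector of z1 and z2.
Midpoint = ((-2+(-3))/2, (-9+(-10))/2) = (-2.5000, -9.5000)

Perpendicular bisector through (-2.5000, -9.5000)


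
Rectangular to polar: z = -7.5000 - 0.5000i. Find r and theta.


r = sqrt(56.25+0.25) = sqrt(56.5) = 7.5166
theta = atan2(-0.5, -7.5) = -176.1859 degrees

r = 7.5166, theta = -176.1859 degrees


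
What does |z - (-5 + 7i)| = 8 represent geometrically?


|z - z0| = r is a circle with center z0 and radius r.
Center = (-5, 7), radius = 8

Circle with center (-5, 7) and radius 8


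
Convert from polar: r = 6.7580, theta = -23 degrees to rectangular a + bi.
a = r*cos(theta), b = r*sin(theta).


a = 6.7580*cos(-23°) = 6.7580*0.920505 = 6.2208
b = 6.7580*sin(-23°) = 6.7580*(-0.39073) = -2.6406

6.2208 - 2.6406i


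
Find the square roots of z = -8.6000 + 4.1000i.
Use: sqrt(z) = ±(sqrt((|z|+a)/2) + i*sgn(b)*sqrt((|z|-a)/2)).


|z| = sqrt(73.96+16.81) = 9.5273
sqrt((|z|+a)/2) = sqrt((9.5273+(-8.6))/2) = sqrt(0.4637) = 0.6809
sqrt((|z|-a)/2) = sqrt((9.5273-(-8.6))/2) = sqrt(9.0637) = 3.0106

±(0.6809 + 3.0106i) i.e. 0.6809 + 3.0106i and -0.6809 - 3.0106i


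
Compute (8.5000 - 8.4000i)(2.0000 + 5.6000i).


Real = 8.5*2 - (-8.4)*5.6 = 17 - (-47.04) = 64.04
Imag = 8.5*5.6 + 2*(-8.4) = 47.6 - (16.8) = 30.8

64.0400 + 30.8000i


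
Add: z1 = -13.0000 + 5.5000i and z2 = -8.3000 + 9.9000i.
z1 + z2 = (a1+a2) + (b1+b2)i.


Real: -13 - 8.3 = -21.3
Imag: 5.5 + 9.9 = 15.4

-21.3000 + 15.4000i


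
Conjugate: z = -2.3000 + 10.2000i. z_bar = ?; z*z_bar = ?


z_bar = -2.3000 - 10.2000i
z*z_bar = (-2.3)^2 + 10.2^2 = 5.29 + 104.04 = 109.33

z_bar = -2.3000 - 10.2000i, z*z_bar = 109.33


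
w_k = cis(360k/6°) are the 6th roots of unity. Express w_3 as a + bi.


Angle = 360*3/6 = 180°
a = cos(180°) = -1.0000
b = sin(180°) = 0

-1.0000 + 0i


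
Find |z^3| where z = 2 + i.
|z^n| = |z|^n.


|z| = sqrt(4+1) = sqrt(5) = 2.2361
|z^3| = |z|^3 = (sqrt(5))^3 = 5*sqrt(5)

|z^3| = 5*sqrt(5) ≈ 11.1803


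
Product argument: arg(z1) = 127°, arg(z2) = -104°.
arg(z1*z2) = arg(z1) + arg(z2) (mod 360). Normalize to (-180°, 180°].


arg(z1*z2) = 127° - 104° = 23°
Normalized to (-180°, 180°]: 23°

23°


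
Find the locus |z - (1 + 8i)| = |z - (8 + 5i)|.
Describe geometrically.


Equal distances means the locus is the perpendicular bisector of z1 and z2.
Midpoint = ((1+8)/2, (8+5)/2) = (4.5000, 6.5000)

Perpendicular bisector through (4.5000, 6.5000)
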